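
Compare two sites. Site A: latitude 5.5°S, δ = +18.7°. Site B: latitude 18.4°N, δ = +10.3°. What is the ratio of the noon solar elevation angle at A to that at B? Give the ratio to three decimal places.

0.803

A: 90° − |-5.5 − (18.7)| = 65.80°.
B: 90° − |18.4 − (10.3)| = 81.90°.
Ratio A/B = 65.8000 / 81.9000 = 0.8034.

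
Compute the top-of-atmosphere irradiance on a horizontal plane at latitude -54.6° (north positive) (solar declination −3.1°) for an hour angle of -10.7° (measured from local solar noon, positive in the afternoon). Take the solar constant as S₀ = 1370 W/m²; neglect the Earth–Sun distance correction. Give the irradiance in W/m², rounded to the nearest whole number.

cos θ_z = sin φ sin δ + cos φ cos δ cos H = (-0.8151)(-0.0541) + (0.5793)(0.9985)(0.9826) = 0.6125.
Top-of-atmosphere irradiance = S₀ cos θ_z = 1370 × 0.6125 = 839.13 W/m².

839 W/m²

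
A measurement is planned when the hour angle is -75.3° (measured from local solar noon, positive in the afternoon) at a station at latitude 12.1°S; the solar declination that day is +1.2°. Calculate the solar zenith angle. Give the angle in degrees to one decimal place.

With φ = -12.1°, δ = 1.2°, H = -75.30°: sin φ sin δ = -0.0044, cos φ cos δ cos H = 0.2481, so cos θ_z = 0.2437.
θ_z = arccos(0.2437) = 75.89°.

75.9°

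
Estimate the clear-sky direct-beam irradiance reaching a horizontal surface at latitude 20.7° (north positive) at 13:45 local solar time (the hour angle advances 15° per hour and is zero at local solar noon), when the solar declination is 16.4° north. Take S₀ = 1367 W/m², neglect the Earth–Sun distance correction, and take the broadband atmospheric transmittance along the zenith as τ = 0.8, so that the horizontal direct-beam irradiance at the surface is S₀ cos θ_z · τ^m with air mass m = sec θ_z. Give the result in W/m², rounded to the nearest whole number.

Hour angle H = 15° × (13.75 − 12) = 26.25°.
cos θ_z = sin φ sin δ + cos φ cos δ cos H = (0.3535)(0.2823) + (0.9354)(0.9593)(0.8969) = 0.9046.
Air mass m = 1/cos θ_z = 1/0.9046 = 1.105; τ^m = 0.8^1.105 = 0.7815.
Surface direct beam = 1367 × 0.9046 × 0.7815 = 966.39 W/m².

966 W/m²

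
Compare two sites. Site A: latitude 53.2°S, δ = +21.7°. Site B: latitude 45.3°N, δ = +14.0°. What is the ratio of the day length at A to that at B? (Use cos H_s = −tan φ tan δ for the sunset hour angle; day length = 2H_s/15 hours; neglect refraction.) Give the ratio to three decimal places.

0.553

A: H_s = arccos(−tan -53.2° · tan 21.7°) = 57.86°, so 2H_s/15 = 7.7147 h.
B: H_s = arccos(−tan 45.3° · tan 14.0°) = 104.59°, so 2H_s/15 = 13.9453 h.
Ratio A/B = 7.7147 / 13.9453 = 0.5532.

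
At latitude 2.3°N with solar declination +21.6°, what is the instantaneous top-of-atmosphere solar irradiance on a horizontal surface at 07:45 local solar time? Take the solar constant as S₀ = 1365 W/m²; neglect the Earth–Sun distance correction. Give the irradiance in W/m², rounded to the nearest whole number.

Hour angle H = 15° × (7.75 − 12) = -63.75°.
cos θ_z = sin φ sin δ + cos φ cos δ cos H = (0.0401)(0.3681) + (0.9992)(0.9298)(0.4423) = 0.4257.
Top-of-atmosphere irradiance = S₀ cos θ_z = 1365 × 0.4257 = 581.08 W/m².

581 W/m²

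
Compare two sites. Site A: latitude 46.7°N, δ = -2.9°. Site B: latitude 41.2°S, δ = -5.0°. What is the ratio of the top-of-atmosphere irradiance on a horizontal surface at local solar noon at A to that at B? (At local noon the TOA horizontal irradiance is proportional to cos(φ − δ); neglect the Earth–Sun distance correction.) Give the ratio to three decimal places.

A: cos θ_z = cos(46.7° − (-2.9°)) = 0.6481.
B: cos θ_z = cos(-41.2° − (-5.0°)) = 0.8070.
Ratio A/B = 0.6481 / 0.8070 = 0.8031.

0.803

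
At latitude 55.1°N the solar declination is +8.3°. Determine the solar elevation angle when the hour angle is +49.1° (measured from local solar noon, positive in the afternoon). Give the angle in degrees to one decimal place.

29.3°

With φ = 55.1°, δ = 8.3°, H = 49.10°: sin φ sin δ = 0.1184, cos φ cos δ cos H = 0.3707, so cos θ_z = 0.4891.
θ_z = arccos(0.4891) = 60.72°, so the elevation is 90° − 60.72° = 29.28°.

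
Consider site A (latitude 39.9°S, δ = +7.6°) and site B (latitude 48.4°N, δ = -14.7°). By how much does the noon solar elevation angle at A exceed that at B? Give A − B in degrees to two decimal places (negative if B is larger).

A: 90° − |-39.9 − (7.6)| = 42.50°.
B: 90° − |48.4 − (-14.7)| = 26.90°.
A − B = 42.50 − 26.90 = 15.60°.

+15.60°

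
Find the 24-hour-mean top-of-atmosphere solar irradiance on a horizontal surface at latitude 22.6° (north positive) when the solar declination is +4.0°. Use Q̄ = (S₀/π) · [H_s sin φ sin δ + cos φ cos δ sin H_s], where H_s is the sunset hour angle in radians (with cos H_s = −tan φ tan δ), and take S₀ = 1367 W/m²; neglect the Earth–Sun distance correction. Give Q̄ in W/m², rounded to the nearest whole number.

419 W/m²

−tan φ tan δ = −(0.4163)(0.0699) = -0.0291; H_s = arccos(-0.0291) = 91.67°. In radians, H_s = 1.5999.
H_s sin φ sin δ = 1.5999 × 0.3843 × 0.0698 = 0.0429.
cos φ cos δ sin H_s = 0.9232 × 0.9976 × 0.9996 = 0.9206.
Q̄ = (1367/π) × (0.0429 + 0.9206) = 435.13 × 0.9635 = 419.25 W/m².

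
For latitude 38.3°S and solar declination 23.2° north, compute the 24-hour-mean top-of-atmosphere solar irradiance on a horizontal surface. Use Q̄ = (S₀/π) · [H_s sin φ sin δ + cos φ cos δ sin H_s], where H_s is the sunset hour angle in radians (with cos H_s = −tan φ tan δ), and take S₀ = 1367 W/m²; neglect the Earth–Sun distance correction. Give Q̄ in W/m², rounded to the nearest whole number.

The sunset hour angle satisfies cos H_s = −tan φ tan δ = 0.3385, giving H_s = 70.21°. In radians, H_s = 1.2254.
H_s sin φ sin δ = 1.2254 × -0.6198 × 0.3939 = -0.2992.
cos φ cos δ sin H_s = 0.7848 × 0.9191 × 0.9409 = 0.6787.
Q̄ = (1367/π) × (-0.2992 + 0.6787) = 435.13 × 0.3795 = 165.13 W/m².

165 W/m²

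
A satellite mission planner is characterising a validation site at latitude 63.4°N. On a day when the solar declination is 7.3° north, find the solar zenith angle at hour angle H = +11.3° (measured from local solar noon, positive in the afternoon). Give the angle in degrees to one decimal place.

cos θ_z = sin φ sin δ + cos φ cos δ cos H = (0.8942)(0.1271) + (0.4478)(0.9919)(0.9806) = 0.5492.
θ_z = arccos(0.5492) = 56.69°.

56.7°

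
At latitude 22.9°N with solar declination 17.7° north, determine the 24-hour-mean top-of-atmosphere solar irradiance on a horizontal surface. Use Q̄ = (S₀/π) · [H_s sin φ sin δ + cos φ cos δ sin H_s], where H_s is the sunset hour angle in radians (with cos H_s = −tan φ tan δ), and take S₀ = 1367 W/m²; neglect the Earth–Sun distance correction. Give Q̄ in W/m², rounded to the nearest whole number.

−tan φ tan δ = −(0.4224)(0.3191) = -0.1348; H_s = arccos(-0.1348) = 97.75°. In radians, H_s = 1.7061.
H_s sin φ sin δ = 1.7061 × 0.3891 × 0.3040 = 0.2018.
cos φ cos δ sin H_s = 0.9212 × 0.9527 × 0.9909 = 0.8696.
Q̄ = (1367/π) × (0.2018 + 0.8696) = 435.13 × 1.0714 = 466.20 W/m².

466 W/m²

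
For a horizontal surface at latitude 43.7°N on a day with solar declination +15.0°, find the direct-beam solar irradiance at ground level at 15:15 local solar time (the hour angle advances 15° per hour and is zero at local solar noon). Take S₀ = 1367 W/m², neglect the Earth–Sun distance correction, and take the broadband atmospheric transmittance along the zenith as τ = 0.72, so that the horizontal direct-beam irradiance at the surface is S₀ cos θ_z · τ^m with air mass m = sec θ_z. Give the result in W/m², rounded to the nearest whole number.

Hour angle H = 15° × (15.25 − 12) = 48.75°.
cos θ_z = sin(43.7°) sin(15.0°) + cos(43.7°) cos(15.0°) cos(48.75°) = 0.1788 + 0.4604 = 0.6392.
Air mass m = 1/cos θ_z = 1/0.6392 = 1.564; τ^m = 0.72^1.564 = 0.5982.
Surface direct beam = 1367 × 0.6392 × 0.5982 = 522.70 W/m².

523 W/m²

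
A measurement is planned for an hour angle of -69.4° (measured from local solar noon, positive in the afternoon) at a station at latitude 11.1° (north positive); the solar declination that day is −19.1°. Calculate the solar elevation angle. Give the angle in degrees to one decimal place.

15.3°

With φ = 11.1°, δ = -19.1°, H = -69.40°: sin φ sin δ = -0.0630, cos φ cos δ cos H = 0.3263, so cos θ_z = 0.2633.
θ_z = arccos(0.2633) = 74.73°, so the elevation is 90° − 74.73° = 15.27°.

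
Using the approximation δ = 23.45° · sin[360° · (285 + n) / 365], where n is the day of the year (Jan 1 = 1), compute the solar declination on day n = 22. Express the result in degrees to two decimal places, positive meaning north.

-19.71°

360 × (285 + 22) / 365 = 302.795°; sin(302.795°) = -0.8406.
δ = 23.45 × -0.8406 = -19.712° ≈ -19.71°.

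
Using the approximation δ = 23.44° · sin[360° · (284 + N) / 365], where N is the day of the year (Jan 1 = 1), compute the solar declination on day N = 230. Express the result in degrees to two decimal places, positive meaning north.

+12.78°

360 × (284 + 230) / 365 = 506.959°; sin(506.959°) = 0.5452.
δ = 23.44 × 0.5452 = 12.779° ≈ +12.78°.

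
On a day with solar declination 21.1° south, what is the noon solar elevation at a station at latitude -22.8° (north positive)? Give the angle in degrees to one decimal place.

At local solar noon the hour angle is zero, so the elevation is 90° − |φ − δ| = 90° − |-22.8° − (-21.1°)| = 90° − 1.7° = 88.3°.

88.3°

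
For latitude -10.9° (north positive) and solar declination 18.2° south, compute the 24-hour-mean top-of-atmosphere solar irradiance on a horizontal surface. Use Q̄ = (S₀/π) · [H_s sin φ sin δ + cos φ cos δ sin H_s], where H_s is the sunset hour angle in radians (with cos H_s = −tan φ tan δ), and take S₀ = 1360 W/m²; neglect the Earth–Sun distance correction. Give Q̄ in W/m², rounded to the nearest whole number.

−tan φ tan δ = −(-0.1926)(-0.3288) = -0.0633; H_s = arccos(-0.0633) = 93.63°. In radians, H_s = 1.6342.
H_s sin φ sin δ = 1.6342 × -0.1891 × -0.3123 = 0.0965.
cos φ cos δ sin H_s = 0.9820 × 0.9500 × 0.9980 = 0.9310.
Q̄ = (1360/π) × (0.0965 + 0.9310) = 432.90 × 1.0275 = 444.80 W/m².

445 W/m²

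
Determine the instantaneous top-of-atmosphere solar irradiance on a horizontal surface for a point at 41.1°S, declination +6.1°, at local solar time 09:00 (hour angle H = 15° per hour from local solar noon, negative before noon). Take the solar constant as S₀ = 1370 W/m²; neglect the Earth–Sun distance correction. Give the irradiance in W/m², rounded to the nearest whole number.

630 W/m²

Hour angle H = 15° × (9 − 12) = -45.00°.
With φ = -41.1°, δ = 6.1°, H = -45.00°: sin φ sin δ = -0.0699, cos φ cos δ cos H = 0.5298, so cos θ_z = 0.4599.
Top-of-atmosphere irradiance = S₀ cos θ_z = 1370 × 0.4599 = 630.06 W/m².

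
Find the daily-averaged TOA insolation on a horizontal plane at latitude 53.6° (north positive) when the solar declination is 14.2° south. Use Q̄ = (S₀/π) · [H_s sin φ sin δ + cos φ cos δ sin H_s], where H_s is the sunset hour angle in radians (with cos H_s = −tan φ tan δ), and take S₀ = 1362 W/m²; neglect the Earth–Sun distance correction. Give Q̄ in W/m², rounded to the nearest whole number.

cos H_s = −tan(53.6°) · tan(-14.2°) = 0.3432, so H_s = arccos(0.3432) = 69.93°. In radians, H_s = 1.2205.
H_s sin φ sin δ = 1.2205 × 0.8049 × -0.2453 = -0.2410.
cos φ cos δ sin H_s = 0.5934 × 0.9694 × 0.9393 = 0.5403.
Q̄ = (1362/π) × (-0.2410 + 0.5403) = 433.54 × 0.2993 = 129.76 W/m².

130 W/m²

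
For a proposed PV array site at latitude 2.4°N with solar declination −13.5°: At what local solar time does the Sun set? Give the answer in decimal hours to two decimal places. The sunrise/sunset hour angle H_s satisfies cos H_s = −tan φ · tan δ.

17.96 h

−tan φ tan δ = −(0.0419)(-0.2401) = 0.0101; H_s = arccos(0.0101) = 89.42°.
Sunset is at 12 + H_s/15 = 12 + 5.961 = 17.961 h local solar time.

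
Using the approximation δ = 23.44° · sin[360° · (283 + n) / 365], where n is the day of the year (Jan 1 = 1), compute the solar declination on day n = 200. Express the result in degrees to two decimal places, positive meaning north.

360 × (283 + 200) / 365 = 476.384°; sin(476.384°) = 0.8958.
δ = 23.44 × 0.8958 = 20.998° ≈ +21.00°.

+21.00°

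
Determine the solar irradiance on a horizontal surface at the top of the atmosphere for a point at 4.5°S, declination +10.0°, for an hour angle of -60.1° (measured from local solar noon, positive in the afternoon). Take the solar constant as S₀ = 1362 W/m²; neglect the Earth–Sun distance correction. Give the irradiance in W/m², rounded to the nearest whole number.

cos θ_z = sin φ sin δ + cos φ cos δ cos H = (-0.0785)(0.1736) + (0.9969)(0.9848)(0.4985) = 0.4758.
Top-of-atmosphere irradiance = S₀ cos θ_z = 1362 × 0.4758 = 648.04 W/m².

648 W/m²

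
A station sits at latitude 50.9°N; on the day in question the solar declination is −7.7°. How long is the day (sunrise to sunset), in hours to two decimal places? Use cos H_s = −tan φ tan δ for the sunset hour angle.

The sunset hour angle satisfies cos H_s = −tan φ tan δ = 0.1664, giving H_s = 80.42°.
Day length = 2 H_s / 15° h⁻¹ = 160.84° / 15 = 10.723 h.

10.72 hours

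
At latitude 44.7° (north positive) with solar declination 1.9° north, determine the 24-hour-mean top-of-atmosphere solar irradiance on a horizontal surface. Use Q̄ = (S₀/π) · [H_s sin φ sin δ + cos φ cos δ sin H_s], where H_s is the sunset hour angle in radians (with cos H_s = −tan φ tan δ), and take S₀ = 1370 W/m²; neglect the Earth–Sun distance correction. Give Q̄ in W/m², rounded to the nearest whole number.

The sunset hour angle satisfies cos H_s = −tan φ tan δ = -0.0328, giving H_s = 91.88°. In radians, H_s = 1.6036.
H_s sin φ sin δ = 1.6036 × 0.7034 × 0.0332 = 0.0374.
cos φ cos δ sin H_s = 0.7108 × 0.9995 × 0.9995 = 0.7101.
Q̄ = (1370/π) × (0.0374 + 0.7101) = 436.08 × 0.7475 = 325.97 W/m².

326 W/m²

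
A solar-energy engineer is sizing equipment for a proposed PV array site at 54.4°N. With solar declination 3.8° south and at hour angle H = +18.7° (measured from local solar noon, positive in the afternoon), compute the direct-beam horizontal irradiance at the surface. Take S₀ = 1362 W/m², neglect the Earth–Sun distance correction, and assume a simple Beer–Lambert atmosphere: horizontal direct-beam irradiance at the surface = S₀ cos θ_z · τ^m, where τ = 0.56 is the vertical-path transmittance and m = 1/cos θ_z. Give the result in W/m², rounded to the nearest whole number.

With φ = 54.4°, δ = -3.8°, H = 18.70°: sin φ sin δ = -0.0539, cos φ cos δ cos H = 0.5502, so cos θ_z = 0.4963.
Air mass m = 1/cos θ_z = 1/0.4963 = 2.015; τ^m = 0.56^2.015 = 0.3109.
Surface direct beam = 1362 × 0.4963 × 0.3109 = 210.16 W/m².

210 W/m²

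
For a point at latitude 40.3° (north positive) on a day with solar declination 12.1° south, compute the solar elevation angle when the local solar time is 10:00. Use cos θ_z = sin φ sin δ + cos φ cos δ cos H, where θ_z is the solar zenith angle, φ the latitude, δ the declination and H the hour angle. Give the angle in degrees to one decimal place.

Hour angle H = 15° × (10 − 12) = -30.00°.
With φ = 40.3°, δ = -12.1°, H = -30.00°: sin φ sin δ = -0.1356, cos φ cos δ cos H = 0.6458, so cos θ_z = 0.5102.
θ_z = arccos(0.5102) = 59.32°, so the elevation is 90° − 59.32° = 30.68°.

30.7°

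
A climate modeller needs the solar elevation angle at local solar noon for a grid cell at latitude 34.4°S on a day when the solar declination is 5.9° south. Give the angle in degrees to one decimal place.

At local solar noon the hour angle is zero, so the elevation is 90° − |φ − δ| = 90° − |-34.4° − (-5.9°)| = 90° − 28.5° = 61.5°.

61.5°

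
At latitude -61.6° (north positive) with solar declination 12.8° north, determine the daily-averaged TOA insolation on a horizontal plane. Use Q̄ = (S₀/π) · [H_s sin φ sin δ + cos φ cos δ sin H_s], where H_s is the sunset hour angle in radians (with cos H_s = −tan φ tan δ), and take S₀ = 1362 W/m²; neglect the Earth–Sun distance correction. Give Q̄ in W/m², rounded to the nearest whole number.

The sunset hour angle satisfies cos H_s = −tan φ tan δ = 0.4202, giving H_s = 65.15°. In radians, H_s = 1.1371.
H_s sin φ sin δ = 1.1371 × -0.8796 × 0.2215 = -0.2215.
cos φ cos δ sin H_s = 0.4756 × 0.9751 × 0.9074 = 0.4208.
Q̄ = (1362/π) × (-0.2215 + 0.4208) = 433.54 × 0.1993 = 86.40 W/m².

86 W/m²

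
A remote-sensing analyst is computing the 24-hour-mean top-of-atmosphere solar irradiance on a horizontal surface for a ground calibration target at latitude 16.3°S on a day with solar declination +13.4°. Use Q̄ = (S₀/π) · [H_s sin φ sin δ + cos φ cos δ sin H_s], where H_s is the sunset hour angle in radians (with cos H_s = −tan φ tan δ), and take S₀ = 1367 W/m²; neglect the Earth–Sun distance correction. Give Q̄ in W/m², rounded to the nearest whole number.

363 W/m²

cos H_s = −tan(-16.3°) · tan(13.4°) = 0.0697, so H_s = arccos(0.0697) = 86.00°. In radians, H_s = 1.5010.
H_s sin φ sin δ = 1.5010 × -0.2807 × 0.2317 = -0.0976.
cos φ cos δ sin H_s = 0.9598 × 0.9728 × 0.9976 = 0.9315.
Q̄ = (1367/π) × (-0.0976 + 0.9315) = 435.13 × 0.8339 = 362.85 W/m².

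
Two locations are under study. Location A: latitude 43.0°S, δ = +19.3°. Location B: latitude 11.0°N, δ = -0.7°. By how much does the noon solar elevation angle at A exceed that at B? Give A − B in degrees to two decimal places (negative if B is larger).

A: 90° − |-43.0 − (19.3)| = 27.70°.
B: 90° − |11.0 − (-0.7)| = 78.30°.
A − B = 27.70 − 78.30 = -50.60°.

-50.60°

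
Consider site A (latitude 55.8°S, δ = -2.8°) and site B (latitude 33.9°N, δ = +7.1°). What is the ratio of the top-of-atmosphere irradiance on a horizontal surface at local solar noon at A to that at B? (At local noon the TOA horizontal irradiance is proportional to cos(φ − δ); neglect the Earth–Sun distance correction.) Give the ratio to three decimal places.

0.674

A: cos θ_z = cos(-55.8° − (-2.8°)) = 0.6018.
B: cos θ_z = cos(33.9° − (7.1°)) = 0.8926.
Ratio A/B = 0.6018 / 0.8926 = 0.6742.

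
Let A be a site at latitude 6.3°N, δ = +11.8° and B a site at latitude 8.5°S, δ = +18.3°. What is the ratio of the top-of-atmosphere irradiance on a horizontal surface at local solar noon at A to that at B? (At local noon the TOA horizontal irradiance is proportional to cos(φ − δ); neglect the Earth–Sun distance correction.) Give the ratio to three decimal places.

1.115

A: cos θ_z = cos(6.3° − (11.8°)) = 0.9954.
B: cos θ_z = cos(-8.5° − (18.3°)) = 0.8926.
Ratio A/B = 0.9954 / 0.8926 = 1.1152.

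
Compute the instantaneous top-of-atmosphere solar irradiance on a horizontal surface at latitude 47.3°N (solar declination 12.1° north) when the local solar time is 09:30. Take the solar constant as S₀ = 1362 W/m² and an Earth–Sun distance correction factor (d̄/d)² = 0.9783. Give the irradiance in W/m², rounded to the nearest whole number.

906 W/m²

Hour angle H = 15° × (9.5 − 12) = -37.50°.
With φ = 47.3°, δ = 12.1°, H = -37.50°: sin φ sin δ = 0.1541, cos φ cos δ cos H = 0.5261, so cos θ_z = 0.6802.
Top-of-atmosphere irradiance = S₀ (d̄/d)² cos θ_z = 1362 × 0.9783 × 0.6802 = 906.33 W/m².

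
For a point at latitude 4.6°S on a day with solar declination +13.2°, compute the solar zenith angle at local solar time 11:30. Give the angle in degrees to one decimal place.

19.3°

Hour angle H = 15° × (11.5 − 12) = -7.50°.
With φ = -4.6°, δ = 13.2°, H = -7.50°: sin φ sin δ = -0.0183, cos φ cos δ cos H = 0.9621, so cos θ_z = 0.9438.
θ_z = arccos(0.9438) = 19.30°.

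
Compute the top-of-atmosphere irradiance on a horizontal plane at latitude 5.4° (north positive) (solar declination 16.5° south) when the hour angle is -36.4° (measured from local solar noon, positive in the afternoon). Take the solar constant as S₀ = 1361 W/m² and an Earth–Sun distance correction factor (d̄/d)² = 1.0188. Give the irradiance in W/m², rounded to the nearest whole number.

With φ = 5.4°, δ = -16.5°, H = -36.40°: sin φ sin δ = -0.0267, cos φ cos δ cos H = 0.7683, so cos θ_z = 0.7416.
Top-of-atmosphere irradiance = S₀ (d̄/d)² cos θ_z = 1361 × 1.0188 × 0.7416 = 1028.29 W/m².

1028 W/m²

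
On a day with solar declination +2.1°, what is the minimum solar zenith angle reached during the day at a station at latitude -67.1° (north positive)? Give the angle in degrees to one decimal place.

69.2°

At local solar noon the hour angle is zero, so the zenith angle is |φ − δ| = |-67.1° − (2.1°)| = 69.2°.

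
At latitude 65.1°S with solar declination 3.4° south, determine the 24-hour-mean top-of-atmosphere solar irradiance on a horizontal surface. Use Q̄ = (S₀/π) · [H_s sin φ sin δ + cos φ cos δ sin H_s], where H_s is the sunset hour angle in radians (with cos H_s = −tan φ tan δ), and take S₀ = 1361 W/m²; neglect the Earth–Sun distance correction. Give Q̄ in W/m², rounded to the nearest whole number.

220 W/m²

The sunset hour angle satisfies cos H_s = −tan φ tan δ = -0.1280, giving H_s = 97.35°. In radians, H_s = 1.6991.
H_s sin φ sin δ = 1.6991 × -0.9070 × -0.0593 = 0.0914.
cos φ cos δ sin H_s = 0.4210 × 0.9982 × 0.9918 = 0.4168.
Q̄ = (1361/π) × (0.0914 + 0.4168) = 433.22 × 0.5082 = 220.16 W/m².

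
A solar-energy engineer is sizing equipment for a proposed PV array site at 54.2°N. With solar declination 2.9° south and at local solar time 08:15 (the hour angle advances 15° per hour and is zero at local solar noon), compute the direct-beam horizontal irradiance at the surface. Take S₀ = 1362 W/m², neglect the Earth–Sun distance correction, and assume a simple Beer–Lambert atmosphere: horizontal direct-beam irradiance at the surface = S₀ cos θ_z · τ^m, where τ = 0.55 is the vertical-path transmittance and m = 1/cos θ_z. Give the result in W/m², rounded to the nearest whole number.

Hour angle H = 15° × (8.25 − 12) = -56.25°.
cos θ_z = sin(54.2°) sin(-2.9°) + cos(54.2°) cos(-2.9°) cos(-56.25°) = -0.0410 + 0.3246 = 0.2836.
Air mass m = 1/cos θ_z = 1/0.2836 = 3.526; τ^m = 0.55^3.526 = 0.1215.
Surface direct beam = 1362 × 0.2836 × 0.1215 = 46.93 W/m².

47 W/m²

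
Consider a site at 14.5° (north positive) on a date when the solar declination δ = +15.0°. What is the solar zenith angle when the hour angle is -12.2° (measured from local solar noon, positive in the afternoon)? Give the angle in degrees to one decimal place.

11.8°

cos θ_z = sin φ sin δ + cos φ cos δ cos H = (0.2504)(0.2588) + (0.9681)(0.9659)(0.9774) = 0.9788.
θ_z = arccos(0.9788) = 11.82°.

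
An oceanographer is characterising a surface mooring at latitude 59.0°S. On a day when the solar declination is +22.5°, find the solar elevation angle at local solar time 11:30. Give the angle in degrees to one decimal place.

Hour angle H = 15° × (11.5 − 12) = -7.50°.
cos θ_z = sin φ sin δ + cos φ cos δ cos H = (-0.8572)(0.3827) + (0.5150)(0.9239)(0.9914) = 0.1437.
θ_z = arccos(0.1437) = 81.74°, so the elevation is 90° − 81.74° = 8.26°.

8.3°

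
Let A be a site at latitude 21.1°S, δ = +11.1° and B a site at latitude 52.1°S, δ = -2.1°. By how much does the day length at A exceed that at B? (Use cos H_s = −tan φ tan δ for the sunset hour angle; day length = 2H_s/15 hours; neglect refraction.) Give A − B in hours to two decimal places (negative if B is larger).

A: H_s = arccos(−tan -21.1° · tan 11.1°) = 85.66°, so 2H_s/15 = 11.4213 h.
B: H_s = arccos(−tan -52.1° · tan -2.1°) = 92.70°, so 2H_s/15 = 12.3600 h.
A − B = 11.4213 − 12.3600 = -0.9387 h.

-0.94 h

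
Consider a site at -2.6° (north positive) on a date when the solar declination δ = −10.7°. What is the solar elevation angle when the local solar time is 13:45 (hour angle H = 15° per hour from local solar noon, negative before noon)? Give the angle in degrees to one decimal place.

62.7°

Hour angle H = 15° × (13.75 − 12) = 26.25°.
cos θ_z = sin(-2.6°) sin(-10.7°) + cos(-2.6°) cos(-10.7°) cos(26.25°) = 0.0084 + 0.8804 = 0.8888.
θ_z = arccos(0.8888) = 27.28°, so the elevation is 90° − 27.28° = 62.72°.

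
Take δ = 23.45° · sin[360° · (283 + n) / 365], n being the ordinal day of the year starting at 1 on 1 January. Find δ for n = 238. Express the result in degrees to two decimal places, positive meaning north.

+10.33°

360 × (283 + 238) / 365 = 513.863°; sin(513.863°) = 0.4405.
δ = 23.45 × 0.4405 = 10.330° ≈ +10.33°.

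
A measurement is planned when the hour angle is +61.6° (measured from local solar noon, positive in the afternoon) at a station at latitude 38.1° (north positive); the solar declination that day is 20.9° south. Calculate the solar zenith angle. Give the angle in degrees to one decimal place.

82.6°

cos θ_z = sin φ sin δ + cos φ cos δ cos H = (0.6170)(-0.3567) + (0.7869)(0.9342)(0.4756) = 0.1295.
θ_z = arccos(0.1295) = 82.56°.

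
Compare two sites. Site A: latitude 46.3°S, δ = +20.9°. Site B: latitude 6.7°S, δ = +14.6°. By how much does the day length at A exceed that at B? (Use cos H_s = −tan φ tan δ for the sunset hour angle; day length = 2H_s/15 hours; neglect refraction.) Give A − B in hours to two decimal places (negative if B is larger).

A: H_s = arccos(−tan -46.3° · tan 20.9°) = 66.45°, so 2H_s/15 = 8.8600 h.
B: H_s = arccos(−tan -6.7° · tan 14.6°) = 88.25°, so 2H_s/15 = 11.7667 h.
A − B = 8.8600 − 11.7667 = -2.9067 h.

-2.91 h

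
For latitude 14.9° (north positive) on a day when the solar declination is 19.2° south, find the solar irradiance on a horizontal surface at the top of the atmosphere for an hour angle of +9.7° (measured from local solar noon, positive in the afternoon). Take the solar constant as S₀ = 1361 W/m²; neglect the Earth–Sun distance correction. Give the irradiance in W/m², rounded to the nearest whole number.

cos θ_z = sin(14.9°) sin(-19.2°) + cos(14.9°) cos(-19.2°) cos(9.70°) = -0.0846 + 0.8996 = 0.8150.
Top-of-atmosphere irradiance = S₀ cos θ_z = 1361 × 0.8150 = 1109.21 W/m².

1109 W/m²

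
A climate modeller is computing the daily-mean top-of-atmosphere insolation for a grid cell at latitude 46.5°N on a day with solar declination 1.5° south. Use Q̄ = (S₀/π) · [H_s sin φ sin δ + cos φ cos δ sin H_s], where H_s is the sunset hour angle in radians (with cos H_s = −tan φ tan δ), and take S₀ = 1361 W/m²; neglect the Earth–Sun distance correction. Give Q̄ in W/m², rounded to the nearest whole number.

285 W/m²

The sunset hour angle satisfies cos H_s = −tan φ tan δ = 0.0276, giving H_s = 88.42°. In radians, H_s = 1.5432.
H_s sin φ sin δ = 1.5432 × 0.7254 × -0.0262 = -0.0293.
cos φ cos δ sin H_s = 0.6884 × 0.9997 × 0.9996 = 0.6879.
Q̄ = (1361/π) × (-0.0293 + 0.6879) = 433.22 × 0.6586 = 285.32 W/m².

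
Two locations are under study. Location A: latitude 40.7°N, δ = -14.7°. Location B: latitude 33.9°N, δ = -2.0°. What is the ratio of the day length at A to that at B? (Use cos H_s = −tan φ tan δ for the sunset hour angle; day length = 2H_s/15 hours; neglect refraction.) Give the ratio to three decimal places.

0.868

A: H_s = arccos(−tan 40.7° · tan -14.7°) = 76.96°, so 2H_s/15 = 10.2613 h.
B: H_s = arccos(−tan 33.9° · tan -2.0°) = 88.66°, so 2H_s/15 = 11.8213 h.
Ratio A/B = 10.2613 / 11.8213 = 0.8680.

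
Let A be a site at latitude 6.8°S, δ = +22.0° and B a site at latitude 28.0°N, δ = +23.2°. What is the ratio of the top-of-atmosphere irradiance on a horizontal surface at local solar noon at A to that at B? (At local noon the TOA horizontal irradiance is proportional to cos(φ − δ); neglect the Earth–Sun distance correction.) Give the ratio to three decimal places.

0.879

A: cos θ_z = cos(-6.8° − (22.0°)) = 0.8763.
B: cos θ_z = cos(28.0° − (23.2°)) = 0.9965.
Ratio A/B = 0.8763 / 0.9965 = 0.8794.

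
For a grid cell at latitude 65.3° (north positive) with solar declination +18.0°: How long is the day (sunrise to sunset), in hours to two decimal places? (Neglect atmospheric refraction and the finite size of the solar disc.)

17.99 hours

−tan φ tan δ = −(2.1742)(0.3249) = -0.7064; H_s = arccos(-0.7064) = 134.94°.
Day length = 2 H_s / 15° h⁻¹ = 269.88° / 15 = 17.992 h.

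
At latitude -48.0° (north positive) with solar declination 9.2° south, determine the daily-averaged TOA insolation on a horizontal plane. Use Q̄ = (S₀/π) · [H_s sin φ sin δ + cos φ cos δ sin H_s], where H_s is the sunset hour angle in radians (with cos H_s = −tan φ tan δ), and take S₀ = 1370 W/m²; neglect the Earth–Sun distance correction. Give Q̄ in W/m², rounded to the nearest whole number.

cos H_s = −tan(-48.0°) · tan(-9.2°) = -0.1799, so H_s = arccos(-0.1799) = 100.36°. In radians, H_s = 1.7516.
H_s sin φ sin δ = 1.7516 × -0.7431 × -0.1599 = 0.2081.
cos φ cos δ sin H_s = 0.6691 × 0.9871 × 0.9837 = 0.6497.
Q̄ = (1370/π) × (0.2081 + 0.6497) = 436.08 × 0.8578 = 374.07 W/m².

374 W/m²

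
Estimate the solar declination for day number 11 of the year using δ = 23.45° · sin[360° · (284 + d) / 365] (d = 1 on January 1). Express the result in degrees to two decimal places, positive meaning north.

360 × (284 + 11) / 365 = 290.959°; sin(290.959°) = -0.9338.
δ = 23.45 × -0.9338 = -21.898° ≈ -21.90°.

-21.90°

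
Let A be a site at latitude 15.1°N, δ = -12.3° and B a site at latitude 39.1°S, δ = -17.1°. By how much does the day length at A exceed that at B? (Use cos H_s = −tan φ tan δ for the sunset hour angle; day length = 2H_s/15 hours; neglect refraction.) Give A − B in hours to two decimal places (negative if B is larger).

A: H_s = arccos(−tan 15.1° · tan -12.3°) = 86.63°, so 2H_s/15 = 11.5507 h.
B: H_s = arccos(−tan -39.1° · tan -17.1°) = 104.48°, so 2H_s/15 = 13.9307 h.
A − B = 11.5507 − 13.9307 = -2.3800 h.

-2.38 h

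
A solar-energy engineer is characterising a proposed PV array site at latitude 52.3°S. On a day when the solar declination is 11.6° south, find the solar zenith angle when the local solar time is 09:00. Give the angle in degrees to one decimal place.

Hour angle H = 15° × (9 − 12) = -45.00°.
With φ = -52.3°, δ = -11.6°, H = -45.00°: sin φ sin δ = 0.1591, cos φ cos δ cos H = 0.4236, so cos θ_z = 0.5827.
θ_z = arccos(0.5827) = 54.36°.

54.4°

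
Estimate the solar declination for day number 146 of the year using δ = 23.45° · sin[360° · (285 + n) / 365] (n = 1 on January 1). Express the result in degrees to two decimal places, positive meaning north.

+21.27°

360 × (285 + 146) / 365 = 425.096°; sin(425.096°) = 0.9070.
δ = 23.45 × 0.9070 = 21.269° ≈ +21.27°.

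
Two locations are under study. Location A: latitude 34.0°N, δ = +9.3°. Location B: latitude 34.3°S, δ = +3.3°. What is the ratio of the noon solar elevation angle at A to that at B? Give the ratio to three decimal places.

A: 90° − |34.0 − (9.3)| = 65.30°.
B: 90° − |-34.3 − (3.3)| = 52.40°.
Ratio A/B = 65.3000 / 52.4000 = 1.2462.

1.246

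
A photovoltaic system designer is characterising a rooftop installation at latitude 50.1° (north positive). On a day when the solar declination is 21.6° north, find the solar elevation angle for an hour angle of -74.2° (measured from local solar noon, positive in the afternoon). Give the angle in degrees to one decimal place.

With φ = 50.1°, δ = 21.6°, H = -74.20°: sin φ sin δ = 0.2824, cos φ cos δ cos H = 0.1624, so cos θ_z = 0.4448.
θ_z = arccos(0.4448) = 63.59°, so the elevation is 90° − 63.59° = 26.41°.

26.4°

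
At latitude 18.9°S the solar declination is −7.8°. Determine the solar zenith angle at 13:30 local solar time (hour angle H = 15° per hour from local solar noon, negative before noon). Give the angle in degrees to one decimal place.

24.5°

Hour angle H = 15° × (13.5 − 12) = 22.50°.
cos θ_z = sin(-18.9°) sin(-7.8°) + cos(-18.9°) cos(-7.8°) cos(22.50°) = 0.0440 + 0.8660 = 0.9100.
θ_z = arccos(0.9100) = 24.49°.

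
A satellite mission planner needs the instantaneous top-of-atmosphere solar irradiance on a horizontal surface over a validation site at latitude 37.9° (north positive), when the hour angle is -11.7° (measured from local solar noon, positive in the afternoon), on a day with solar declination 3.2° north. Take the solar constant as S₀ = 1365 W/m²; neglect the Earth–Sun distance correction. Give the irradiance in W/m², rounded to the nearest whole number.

With φ = 37.9°, δ = 3.2°, H = -11.70°: sin φ sin δ = 0.0343, cos φ cos δ cos H = 0.7715, so cos θ_z = 0.8058.
Top-of-atmosphere irradiance = S₀ cos θ_z = 1365 × 0.8058 = 1099.92 W/m².

1100 W/m²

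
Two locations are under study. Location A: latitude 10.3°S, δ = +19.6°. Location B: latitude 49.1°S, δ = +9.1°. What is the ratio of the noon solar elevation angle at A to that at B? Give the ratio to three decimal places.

1.890

A: 90° − |-10.3 − (19.6)| = 60.10°.
B: 90° − |-49.1 − (9.1)| = 31.80°.
Ratio A/B = 60.1000 / 31.8000 = 1.8899.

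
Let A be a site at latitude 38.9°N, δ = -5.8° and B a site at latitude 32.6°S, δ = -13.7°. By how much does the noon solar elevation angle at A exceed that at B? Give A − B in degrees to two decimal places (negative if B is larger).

A: 90° − |38.9 − (-5.8)| = 45.30°.
B: 90° − |-32.6 − (-13.7)| = 71.10°.
A − B = 45.30 − 71.10 = -25.80°.

-25.80°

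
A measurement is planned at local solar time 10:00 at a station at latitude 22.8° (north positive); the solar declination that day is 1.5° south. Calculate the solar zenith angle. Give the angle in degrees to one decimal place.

Hour angle H = 15° × (10 − 12) = -30.00°.
With φ = 22.8°, δ = -1.5°, H = -30.00°: sin φ sin δ = -0.0101, cos φ cos δ cos H = 0.7981, so cos θ_z = 0.7880.
θ_z = arccos(0.7880) = 38.00°.

38.0°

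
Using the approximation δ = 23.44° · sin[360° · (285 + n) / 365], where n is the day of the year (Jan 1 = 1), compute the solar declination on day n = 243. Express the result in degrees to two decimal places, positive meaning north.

+7.72°

360 × (285 + 243) / 365 = 520.767°; sin(520.767°) = 0.3294.
δ = 23.44 × 0.3294 = 7.721° ≈ +7.72°.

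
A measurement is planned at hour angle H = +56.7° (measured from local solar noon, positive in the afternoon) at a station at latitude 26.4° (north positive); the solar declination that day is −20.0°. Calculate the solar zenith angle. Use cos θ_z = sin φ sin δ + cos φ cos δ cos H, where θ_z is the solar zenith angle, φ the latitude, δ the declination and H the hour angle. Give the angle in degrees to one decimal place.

With φ = 26.4°, δ = -20.0°, H = 56.70°: sin φ sin δ = -0.1521, cos φ cos δ cos H = 0.4621, so cos θ_z = 0.3100.
θ_z = arccos(0.3100) = 71.94°.

71.9°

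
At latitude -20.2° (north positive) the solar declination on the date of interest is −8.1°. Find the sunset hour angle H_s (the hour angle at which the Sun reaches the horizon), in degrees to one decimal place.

93.0°

−tan φ tan δ = −(-0.3679)(-0.1423) = -0.0524; H_s = arccos(-0.0524) = 93.00°.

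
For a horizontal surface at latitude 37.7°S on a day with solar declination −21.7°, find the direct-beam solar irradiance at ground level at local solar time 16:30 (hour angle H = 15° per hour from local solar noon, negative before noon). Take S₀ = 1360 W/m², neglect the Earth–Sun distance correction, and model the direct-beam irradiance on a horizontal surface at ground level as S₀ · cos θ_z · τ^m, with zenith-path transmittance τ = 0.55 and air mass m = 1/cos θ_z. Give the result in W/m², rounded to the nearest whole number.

212 W/m²

Hour angle H = 15° × (16.5 − 12) = 67.50°.
With φ = -37.7°, δ = -21.7°, H = 67.50°: sin φ sin δ = 0.2261, cos φ cos δ cos H = 0.2813, so cos θ_z = 0.5074.
Air mass m = 1/cos θ_z = 1/0.5074 = 1.971; τ^m = 0.55^1.971 = 0.3078.
Surface direct beam = 1360 × 0.5074 × 0.3078 = 212.40 W/m².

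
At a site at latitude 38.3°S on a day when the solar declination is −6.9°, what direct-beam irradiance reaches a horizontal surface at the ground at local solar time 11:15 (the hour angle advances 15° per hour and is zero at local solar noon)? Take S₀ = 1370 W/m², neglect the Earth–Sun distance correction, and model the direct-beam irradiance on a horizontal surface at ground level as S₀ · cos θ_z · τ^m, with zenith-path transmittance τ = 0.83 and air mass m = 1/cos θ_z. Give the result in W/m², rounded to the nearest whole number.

Hour angle H = 15° × (11.25 − 12) = -11.25°.
With φ = -38.3°, δ = -6.9°, H = -11.25°: sin φ sin δ = 0.0745, cos φ cos δ cos H = 0.7641, so cos θ_z = 0.8386.
Air mass m = 1/cos θ_z = 1/0.8386 = 1.192; τ^m = 0.83^1.192 = 0.8008.
Surface direct beam = 1370 × 0.8386 × 0.8008 = 920.02 W/m².

920 W/m²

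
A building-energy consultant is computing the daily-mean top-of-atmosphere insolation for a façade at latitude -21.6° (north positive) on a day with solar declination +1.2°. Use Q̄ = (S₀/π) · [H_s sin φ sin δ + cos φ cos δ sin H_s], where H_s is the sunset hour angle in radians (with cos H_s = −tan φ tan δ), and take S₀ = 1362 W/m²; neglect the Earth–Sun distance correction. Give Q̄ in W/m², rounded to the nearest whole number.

The sunset hour angle satisfies cos H_s = −tan φ tan δ = 0.0083, giving H_s = 89.52°. In radians, H_s = 1.5624.
H_s sin φ sin δ = 1.5624 × -0.3681 × 0.0209 = -0.0120.
cos φ cos δ sin H_s = 0.9298 × 0.9998 × 1.0000 = 0.9296.
Q̄ = (1362/π) × (-0.0120 + 0.9296) = 433.54 × 0.9176 = 397.82 W/m².

398 W/m²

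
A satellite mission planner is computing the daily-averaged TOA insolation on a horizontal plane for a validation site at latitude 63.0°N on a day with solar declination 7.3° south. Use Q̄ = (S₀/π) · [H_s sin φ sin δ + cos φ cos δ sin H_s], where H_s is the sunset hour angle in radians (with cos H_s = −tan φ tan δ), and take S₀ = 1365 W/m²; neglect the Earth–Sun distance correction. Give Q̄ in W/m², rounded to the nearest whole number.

cos H_s = −tan(63.0°) · tan(-7.3°) = 0.2514, so H_s = arccos(0.2514) = 75.44°. In radians, H_s = 1.3167.
H_s sin φ sin δ = 1.3167 × 0.8910 × -0.1271 = -0.1491.
cos φ cos δ sin H_s = 0.4540 × 0.9919 × 0.9679 = 0.4359.
Q̄ = (1365/π) × (-0.1491 + 0.4359) = 434.49 × 0.2868 = 124.61 W/m².

125 W/m²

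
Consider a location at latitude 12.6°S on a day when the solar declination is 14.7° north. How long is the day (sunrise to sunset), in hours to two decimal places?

11.55 hours

cos H_s = −tan(-12.6°) · tan(14.7°) = 0.0586, so H_s = arccos(0.0586) = 86.64°.
Day length = 2 H_s / 15° h⁻¹ = 173.28° / 15 = 11.552 h.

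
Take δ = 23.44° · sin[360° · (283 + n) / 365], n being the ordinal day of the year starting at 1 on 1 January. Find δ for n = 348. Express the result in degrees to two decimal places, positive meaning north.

-23.23°

360 × (283 + 348) / 365 = 622.356°; sin(622.356°) = -0.9911.
δ = 23.44 × -0.9911 = -23.231° ≈ -23.23°.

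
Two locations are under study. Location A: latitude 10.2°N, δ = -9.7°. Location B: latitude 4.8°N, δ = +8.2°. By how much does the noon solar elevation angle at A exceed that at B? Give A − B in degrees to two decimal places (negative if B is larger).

A: 90° − |10.2 − (-9.7)| = 70.10°.
B: 90° − |4.8 − (8.2)| = 86.60°.
A − B = 70.10 − 86.60 = -16.50°.

-16.50°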